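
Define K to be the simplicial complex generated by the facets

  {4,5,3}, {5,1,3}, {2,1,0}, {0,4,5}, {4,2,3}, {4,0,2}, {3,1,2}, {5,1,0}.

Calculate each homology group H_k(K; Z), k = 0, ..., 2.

We work with the vertex ordering 0 < 1 < 2 < 3 < 4 < 5. The simplices of K, each written with vertices in increasing order, are:

  0-simplices (6): [0], [1], [2], [3], [4], [5]
  1-simplices (12): [0,1], [0,2], [0,4], [0,5], [1,2], [1,3], [1,5], [2,3], [2,4], [3,4], [3,5], [4,5]
  2-simplices (8): [0,1,2], [0,1,5], [0,2,4], [0,4,5], [1,2,3], [1,3,5], [2,3,4], [3,4,5]

so the chain groups are C_0 ≅ Z^6, C_1 ≅ Z^12, C_2 ≅ Z^8.

∂_1: C_1 → C_0 maps an edge to its endpoints' difference, ∂[p,q] = q − p.
As a 6×12 matrix over Z this has rank 5, with invariant factors (1,1,1,1,1).

∂_2: C_2 → C_1 acts by ∂[p,q,r] = [q,r] − [p,r] + [p,q]. For instance
  ∂[0,2,4] = [2,4] − [0,4] + [0,2],
  ∂[0,4,5] = [4,5] − [0,5] + [0,4].
As a 12×8 matrix over Z this has rank 7, with invariant factors (1,1,1,1,1,1,1).

Now H_k = ker ∂_k / im ∂_{k+1}, so:

  H_0: rank C_0 − rank ∂_1 = 6 − 5 = 1, and the invariant factors of ∂_1 are all 1, so H_0 ≅ Z.
  H_1: rank ker ∂_1 − rank ∂_2 = (12 − 5) − 7 = 0, and the invariant factors of ∂_2 are all 1, so H_1 ≅ 0.
  H_2: rank ker ∂_2 − rank ∂_3 = (8 − 7) − 0 = 1, and there is no ∂_3, so H_2 ≅ Z.

H_0 = Z,  H_1 = 0,  H_2 = Z.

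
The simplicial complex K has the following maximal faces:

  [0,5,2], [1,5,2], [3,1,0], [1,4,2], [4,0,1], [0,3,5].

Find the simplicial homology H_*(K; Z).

Order the vertices as 0 < 1 < 2 < 3 < 4 < 5. Listing each simplex with vertices in this order, K has dimension 2 with simplices:

  0-simplices (6): [0], [1], [2], [3], [4], [5]
  1-simplices (12): [0,1], [0,2], [0,3], [0,4], [0,5], [1,2], [1,3], [1,4], [1,5], [2,4], [2,5], [3,5]
  2-simplices (6): [0,1,3], [0,1,4], [0,2,5], [0,3,5], [1,2,4], [1,2,5]

Hence C_0 ≅ Z^6, C_1 ≅ Z^12, C_2 ≅ Z^6.

Boundary ∂_1: C_1 → C_0 maps an edge to its endpoints' difference, ∂[p,q] = q − p. For instance
  ∂[1,5] = [5] − [1].
This gives a 6×12 integer matrix of rank 5; reducing to Smith normal form yields diagonal entries (1,1,1,1,1).

The boundary map ∂_2: C_2 → C_1 sends each 2-simplex [p,q,r] to [q,r] − [p,r] + [p,q]. For instance
  ∂[0,1,3] = [1,3] − [0,3] + [0,1],
  ∂[1,2,4] = [2,4] − [1,4] + [1,2].
This gives a 12×6 integer matrix of rank 6; reducing to Smith normal form yields diagonal entries (1,1,1,1,1,1).

Computing H_k = (kernel of ∂_k) / (image of ∂_{k+1}):

  H_0: rank C_0 − rank ∂_1 = 6 − 5 = 1, and the invariant factors of ∂_1 are all 1, so H_0 ≅ Z.
  H_1: rank ker ∂_1 − rank ∂_2 = (12 − 5) − 6 = 1, and the invariant factors of ∂_2 are all 1, so H_1 ≅ Z.
  H_2: rank ker ∂_2 − rank ∂_3 = (6 − 6) − 0 = 0, and there is no ∂_3, so H_2 ≅ 0.

As a check, the Euler characteristic is 6 − 12 + 6 = 0, which agrees with 1 − 1 + 0 = 0.

H_0 = Z,  H_1 = Z,  H_2 = 0.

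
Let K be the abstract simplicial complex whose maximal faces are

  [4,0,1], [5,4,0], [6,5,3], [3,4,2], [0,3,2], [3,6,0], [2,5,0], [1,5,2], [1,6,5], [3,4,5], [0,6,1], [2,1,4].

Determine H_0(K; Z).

H_0 = Z.

We work with the vertex ordering 0 < 1 < 2 < 3 < 4 < 5 < 6. The simplices of K, each written with vertices in increasing order, are:

  0-simplices (7): [0], [1], [2], [3], [4], [5], [6]
  1-simplices (18): [0,1], [0,2], [0,3], [0,4], [0,5], [0,6], [1,2], [1,4], [1,5], [1,6], [2,3], [2,4], [2,5], [3,4], [3,5], [3,6], [4,5], [5,6]
  2-simplices (12): [0,1,4], [0,1,6], [0,2,3], [0,2,5], [0,3,6], [0,4,5], [1,2,4], [1,2,5], [1,5,6], [2,3,4], [3,4,5], [3,5,6]

giving chain groups C_0 ≅ Z^7, C_1 ≅ Z^18, C_2 ≅ Z^12.

Boundary ∂_1: C_1 → C_0 is given by ∂[p,q] = [q] − [p]. For instance
  ∂[0,1] = [1] − [0].
The 7×18 boundary matrix has rank 6 and Smith normal form diag(1,1,1,1,1,1).

The boundary map ∂_2: C_2 → C_1 sends each 2-simplex [p,q,r] to [q,r] − [p,r] + [p,q]. For instance
  ∂[0,1,6] = [1,6] − [0,6] + [0,1],
  ∂[3,4,5] = [4,5] − [3,5] + [3,4].
This gives a 18×12 integer matrix of rank 12; reducing to Smith normal form yields diagonal entries (1,1,1,1,1,1,1,1,1,1,1,2).

From H_k ≅ ker(∂_k) / im(∂_{k+1}) we obtain:

  H_0: rank C_0 − rank ∂_1 = 7 − 6 = 1, and the invariant factors of ∂_1 are all 1, so H_0 = Z.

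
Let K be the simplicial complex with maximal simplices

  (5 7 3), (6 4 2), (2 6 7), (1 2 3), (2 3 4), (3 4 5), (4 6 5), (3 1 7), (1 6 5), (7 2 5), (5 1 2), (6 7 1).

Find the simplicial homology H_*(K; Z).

H_0 ≅ Z,  H_1 ≅ Z/2,  H_2 = 0.

We work with the vertex ordering 1 < 2 < 3 < 4 < 5 < 6 < 7. The simplices of K, each written with vertices in increasing order, are:

  0-simplices (7): [1], [2], [3], [4], [5], [6], [7]
  1-simplices (18): [1,2], [1,3], [1,5], [1,6], [1,7], [2,3], [2,4], [2,5], [2,6], [2,7], [3,4], [3,5], [3,7], [4,5], [4,6], [5,6], [5,7], [6,7]
  2-simplices (12): [1,2,3], [1,2,5], [1,3,7], [1,5,6], [1,6,7], [2,3,4], [2,4,6], [2,5,7], [2,6,7], [3,4,5], [3,5,7], [4,5,6]

Hence C_0 ≅ Z^7, C_1 ≅ Z^18, C_2 ≅ Z^12.

Boundary ∂_1: C_1 → C_0 maps an edge to its endpoints' difference, ∂[p,q] = q − p.
The resulting 7×18 matrix has rank 6, and its Smith normal form has invariant factors (1,1,1,1,1,1).

The boundary map ∂_2: C_2 → C_1 sends each 2-simplex [p,q,r] to [q,r] − [p,r] + [p,q]. For instance
  ∂[3,4,5] = [4,5] − [3,5] + [3,4],
  ∂[1,3,7] = [3,7] − [1,7] + [1,3].
As a 18×12 matrix over Z this has rank 12, with invariant factors (1,1,1,1,1,1,1,1,1,1,1,2).

Reading off H_k = ker ∂_k / im ∂_{k+1}:

  H_0: rank C_0 − rank ∂_1 = 7 − 6 = 1, and the invariant factors of ∂_1 are all 1, so H_0 ≅ Z.
  H_1: rank ker ∂_1 − rank ∂_2 = (18 − 6) − 12 = 0, and ∂_2 has invariant factor 2 > 1, so H_1 ≅ Z/2.
  H_2: rank ker ∂_2 − rank ∂_3 = (12 − 12) − 0 = 0, and there is no ∂_3, so H_2 ≅ 0.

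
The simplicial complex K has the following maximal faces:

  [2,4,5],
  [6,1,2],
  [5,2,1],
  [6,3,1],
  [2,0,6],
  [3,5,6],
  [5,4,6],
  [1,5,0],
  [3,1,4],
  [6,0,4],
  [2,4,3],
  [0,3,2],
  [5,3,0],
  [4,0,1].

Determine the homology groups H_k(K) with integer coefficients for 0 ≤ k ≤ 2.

H_0 = Z,  H_1 = Z^2,  H_2 = Z.

Take the total order 0 < 1 < 2 < 3 < 4 < 5 < 6 on the vertex set. Then K (dimension 2) consists of the simplices:

  0-simplices (7): [0], [1], [2], [3], [4], [5], [6]
  1-simplices (21): [0,1], [0,2], [0,3], [0,4], [0,5], [0,6], [1,2], [1,3], [1,4], [1,5], [1,6], [2,3], [2,4], [2,5], [2,6], [3,4], [3,5], [3,6], [4,5], [4,6], [5,6]
  2-simplices (14): [0,1,4], [0,1,5], [0,2,3], [0,2,6], [0,3,5], [0,4,6], [1,2,5], [1,2,6], [1,3,4], [1,3,6], [2,3,4], [2,4,5], [3,5,6], [4,5,6]

giving chain groups C_0 ≅ Z^7, C_1 ≅ Z^21, C_2 ≅ Z^14.

The boundary map ∂_1: C_1 → C_0 is given by ∂[p,q] = [q] − [p].
The 7×21 boundary matrix has rank 6 and Smith normal form diag(1,1,1,1,1,1).

The boundary map ∂_2: C_2 → C_1 acts by ∂[p,q,r] = [q,r] − [p,r] + [p,q]. For instance
  ∂[2,3,4] = [3,4] − [2,4] + [2,3],
  ∂[2,4,5] = [4,5] − [2,5] + [2,4].
The 21×14 boundary matrix has rank 13 and Smith normal form diag(1,1,1,1,1,1,1,1,1,1,1,1,1).

Now H_k = ker ∂_k / im ∂_{k+1}, so:

  H_0: rank C_0 − rank ∂_1 = 7 − 6 = 1, and the invariant factors of ∂_1 are all 1, so H_0 = Z.
  H_1: rank ker ∂_1 − rank ∂_2 = (21 − 6) − 13 = 2, and the invariant factors of ∂_2 are all 1, so H_1 = Z^2.
  H_2: rank ker ∂_2 − rank ∂_3 = (14 − 13) − 0 = 1, and there is no ∂_3, so H_2 = Z.

As a check, the Euler characteristic is 7 − 21 + 14 = 0, which agrees with 1 − 2 + 1 = 0.
(K is a triangulation of the torus T^2.)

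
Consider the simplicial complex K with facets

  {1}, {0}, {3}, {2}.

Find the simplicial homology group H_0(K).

Take the total order 0 < 1 < 2 < 3 on the vertex set. Then K (dimension 0) consists of the simplices:

  0-simplices (4): [0], [1], [2], [3]

so the chain groups are C_0 ≅ Z^4.

From H_k ≅ ker(∂_k) / im(∂_{k+1}) we obtain:

  H_0: rank C_0 − rank ∂_1 = 4 − 0 = 4, and there is no ∂_1, so H_0 = Z^4.

(K is a triangulation of a set of 4 points.)

H_0 = Z^4.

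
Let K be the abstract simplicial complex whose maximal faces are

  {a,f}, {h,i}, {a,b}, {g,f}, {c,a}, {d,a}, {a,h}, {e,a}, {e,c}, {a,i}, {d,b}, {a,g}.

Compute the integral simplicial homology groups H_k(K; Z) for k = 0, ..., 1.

K has 9 vertices, 12 edges.
rank ∂_0 = 0, rank ∂_1 = 8 ⇒ b_0 = 9 − 0 − 8 = 1; all invariant factors of ∂_1 are 1 so no torsion. So H_0 = Z.
rank ∂_1 = 8, rank ∂_2 = 0 ⇒ b_1 = 12 − 8 − 0 = 4. So H_1 = Z^4.

H_0 ≅ Z,  H_1 ≅ Z^4.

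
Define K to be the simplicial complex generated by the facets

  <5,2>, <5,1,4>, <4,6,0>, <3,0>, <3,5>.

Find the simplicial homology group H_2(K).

Fix the vertex order 0 < 1 < 2 < 3 < 4 < 5 < 6 and write every simplex with vertices in increasing order. Then dim K = 2 and the simplices of K are:

  0-simplices (7): [0], [1], [2], [3], [4], [5], [6]
  1-simplices (9): [0,3], [0,4], [0,6], [1,4], [1,5], [2,5], [3,5], [4,5], [4,6]
  2-simplices (2): [0,4,6], [1,4,5]

giving chain groups C_0 ≅ Z^7, C_1 ≅ Z^9, C_2 ≅ Z^2.

∂_1: C_1 → C_0 sends each edge [p,q] (with p < q) to q − p. For instance
  ∂[4,5] = [5] − [4].
The 7×9 boundary matrix has rank 6 and Smith normal form diag(1,1,1,1,1,1).

Boundary ∂_2: C_2 → C_1 acts by ∂[p,q,r] = [q,r] − [p,r] + [p,q]. For instance
  ∂[0,4,6] = [4,6] − [0,6] + [0,4],
  ∂[1,4,5] = [4,5] − [1,5] + [1,4].
The resulting 9×2 matrix has rank 2, and its Smith normal form has invariant factors (1,1).

Computing H_k = (kernel of ∂_k) / (image of ∂_{k+1}):

  H_2: rank ker ∂_2 − rank ∂_3 = (2 − 2) − 0 = 0, and there is no ∂_3, so H_2 ≅ 0.

H_2 ≅ 0.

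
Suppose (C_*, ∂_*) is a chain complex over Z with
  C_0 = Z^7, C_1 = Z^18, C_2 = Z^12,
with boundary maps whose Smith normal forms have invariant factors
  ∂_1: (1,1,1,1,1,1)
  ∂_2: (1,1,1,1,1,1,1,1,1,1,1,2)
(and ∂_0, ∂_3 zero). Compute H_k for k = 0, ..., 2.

H_0: b_0 = 7 − 0 − 6 = 1; torsion from ∂_1 factors > 1: none. So H_0 = Z.
H_1: b_1 = 18 − 6 − 12 = 0; torsion from ∂_2 factors > 1: [2]. So H_1 = Z/2Z.
H_2: b_2 = 12 − 12 − 0 = 0; torsion from ∂_3 factors > 1: none. So H_2 = 0.

H_0 = Z,  H_1 = Z/2Z,  H_2 = 0.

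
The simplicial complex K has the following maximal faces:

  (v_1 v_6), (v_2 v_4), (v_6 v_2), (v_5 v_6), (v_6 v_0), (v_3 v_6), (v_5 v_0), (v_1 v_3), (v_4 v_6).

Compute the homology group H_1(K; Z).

H_1 = Z^3.

Fix the vertex order v_0 < v_1 < v_2 < v_3 < v_4 < v_5 < v_6 and write every simplex with vertices in increasing order. Then dim K = 1 and the simplices of K are:

  0-simplices (7): [v_0], [v_1], [v_2], [v_3], [v_4], [v_5], [v_6]
  1-simplices (9): [v_0,v_5], [v_0,v_6], [v_1,v_3], [v_1,v_6], [v_2,v_4], [v_2,v_6], [v_3,v_6], [v_4,v_6], [v_5,v_6]

so the chain groups are C_0 ≅ Z^7, C_1 ≅ Z^9.

∂_1: C_1 → C_0 maps an edge to its endpoints' difference, ∂[p,q] = q − p. For instance
  ∂[v_3,v_6] = [v_6] − [v_3].
The resulting 7×9 matrix has rank 6, and its Smith normal form has invariant factors (1,1,1,1,1,1).

Computing H_k = (kernel of ∂_k) / (image of ∂_{k+1}):

  H_1: rank ker ∂_1 − rank ∂_2 = (9 − 6) − 0 = 3, and there is no ∂_2, so H_1 = Z^3.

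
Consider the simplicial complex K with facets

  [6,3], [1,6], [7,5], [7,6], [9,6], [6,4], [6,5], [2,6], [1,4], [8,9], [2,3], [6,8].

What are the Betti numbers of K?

b_0 = 1, b_1 = 4.

K has 9 vertices, 12 edges.
rank ∂_0 = 0, rank ∂_1 = 8 ⇒ b_0 = 9 − 0 − 8 = 1; all invariant factors of ∂_1 are 1 so no torsion. So H_0 = Z.
rank ∂_1 = 8, rank ∂_2 = 0 ⇒ b_1 = 12 − 8 − 0 = 4. So H_1 = Z^4.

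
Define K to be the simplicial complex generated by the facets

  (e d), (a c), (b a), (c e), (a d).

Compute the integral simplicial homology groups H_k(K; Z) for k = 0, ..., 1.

We work with the vertex ordering a < b < c < d < e. The simplices of K, each written with vertices in increasing order, are:

  0-simplices (5): a, b, c, d, e
  1-simplices (5): ab, ac, ad, ce, de

Hence C_0 ≅ Z^5, C_1 ≅ Z^5.

∂_1: C_1 → C_0 maps an edge to its endpoints' difference, ∂[p,q] = q − p.
The 5×5 boundary matrix has rank 4 and Smith normal form diag(1,1,1,1).

From H_k ≅ ker(∂_k) / im(∂_{k+1}) we obtain:

  H_0: rank C_0 − rank ∂_1 = 5 − 4 = 1, and the invariant factors of ∂_1 are all 1, so H_0 = Z.
  H_1: rank ker ∂_1 − rank ∂_2 = (5 − 4) − 0 = 1, and there is no ∂_2, so H_1 = Z.

As a check, the Euler characteristic is 5 − 5 = 0, which agrees with 1 − 1 = 0.

H_0 = Z,  H_1 = Z.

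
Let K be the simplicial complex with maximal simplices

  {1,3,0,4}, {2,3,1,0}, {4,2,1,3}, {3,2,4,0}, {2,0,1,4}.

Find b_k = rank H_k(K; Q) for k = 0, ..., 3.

Order the vertices as 0 < 1 < 2 < 3 < 4. Listing each simplex with vertices in this order, K has dimension 3 with simplices:

  0-simplices (5): [0], [1], [2], [3], [4]
  1-simplices (10): [0,1], [0,2], [0,3], [0,4], [1,2], [1,3], [1,4], [2,3], [2,4], [3,4]
  2-simplices (10): [0,1,2], [0,1,3], [0,1,4], [0,2,3], [0,2,4], [0,3,4], [1,2,3], [1,2,4], [1,3,4], [2,3,4]
  3-simplices (5): [0,1,2,3], [0,1,2,4], [0,1,3,4], [0,2,3,4], [1,2,3,4]

Hence C_0 ≅ Z^5, C_1 ≅ Z^10, C_2 ≅ Z^10, C_3 ≅ Z^5.

The boundary map ∂_1: C_1 → C_0 is given by ∂[p,q] = [q] − [p]. For instance
  ∂[2,3] = [3] − [2].
The resulting 5×10 matrix has rank 4, and its Smith normal form has invariant factors (1,1,1,1).

∂_2: C_2 → C_1 maps a triangle to the signed sum of its edges. For instance
  ∂[1,2,3] = [2,3] − [1,3] + [1,2],
  ∂[0,1,2] = [1,2] − [0,2] + [0,1].
This gives a 10×10 integer matrix of rank 6; reducing to Smith normal form yields diagonal entries (1,1,1,1,1,1).

Boundary ∂_3: C_3 → C_2 sends each 3-simplex σ to the alternating sum Σ_i (−1)^i (σ with its i-th vertex removed). For instance
  ∂[0,1,2,3] = [1,2,3] − [0,2,3] + [0,1,3] − [0,1,2],
  ∂[1,2,3,4] = [2,3,4] − [1,3,4] + [1,2,4] − [1,2,3].
The resulting 10×5 matrix has rank 4, and its Smith normal form has invariant factors (1,1,1,1).

Now H_k = ker ∂_k / im ∂_{k+1}, so:

  H_0: rank C_0 − rank ∂_1 = 5 − 4 = 1, and the invariant factors of ∂_1 are all 1, so H_0 ≅ Z.
  H_1: rank ker ∂_1 − rank ∂_2 = (10 − 4) − 6 = 0, and the invariant factors of ∂_2 are all 1, so H_1 ≅ 0.
  H_2: rank ker ∂_2 − rank ∂_3 = (10 − 6) − 4 = 0, and the invariant factors of ∂_3 are all 1, so H_2 ≅ 0.
  H_3: rank ker ∂_3 − rank ∂_4 = (5 − 4) − 0 = 1, and there is no ∂_4, so H_3 ≅ Z.

(K is a triangulation of the 3-sphere S^3.)

Hence the Betti numbers are b_0 = 1, b_1 = 0, b_2 = 0, b_3 = 1.

b_0 = 1, b_1 = 0, b_2 = 0, b_3 = 1.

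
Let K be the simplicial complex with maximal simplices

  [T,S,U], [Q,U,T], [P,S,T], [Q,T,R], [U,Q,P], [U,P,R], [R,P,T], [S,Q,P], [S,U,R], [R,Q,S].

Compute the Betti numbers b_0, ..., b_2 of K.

We work with the vertex ordering P < Q < R < S < T < U. The simplices of K, each written with vertices in increasing order, are:

  0-simplices (6): P, Q, R, S, T, U
  1-simplices (15): PQ, PR, PS, PT, PU, QR, QS, QT, QU, RS, RT, RU, ST, SU, TU
  2-simplices (10): PQS, PQU, PRT, PRU, PST, QRS, QRT, QTU, RSU, STU

so the chain groups are C_0 ≅ Z^6, C_1 ≅ Z^15, C_2 ≅ Z^10.

Boundary ∂_1: C_1 → C_0 sends each edge [p,q] (with p < q) to q − p. For instance
  ∂SU = U − S.
The 6×15 boundary matrix has rank 5 and Smith normal form diag(1,1,1,1,1).

The boundary map ∂_2: C_2 → C_1 maps a triangle to the signed sum of its edges. For instance
  ∂PQS = QS − PS + PQ,
  ∂QRT = RT − QT + QR.
The 15×10 boundary matrix has rank 10 and Smith normal form diag(1,1,1,1,1,1,1,1,1,2).

From H_k ≅ ker(∂_k) / im(∂_{k+1}) we obtain:

  H_0: rank C_0 − rank ∂_1 = 6 − 5 = 1, and the invariant factors of ∂_1 are all 1, so H_0 = Z.
  H_1: rank ker ∂_1 − rank ∂_2 = (15 − 5) − 10 = 0, and ∂_2 has invariant factor 2 > 1, so H_1 = Z/2.
  H_2: rank ker ∂_2 − rank ∂_3 = (10 − 10) − 0 = 0, and there is no ∂_3, so H_2 = 0.

Hence the Betti numbers are b_0 = 1, b_1 = 0, b_2 = 0.

b_0 = 1, b_1 = 0, b_2 = 0.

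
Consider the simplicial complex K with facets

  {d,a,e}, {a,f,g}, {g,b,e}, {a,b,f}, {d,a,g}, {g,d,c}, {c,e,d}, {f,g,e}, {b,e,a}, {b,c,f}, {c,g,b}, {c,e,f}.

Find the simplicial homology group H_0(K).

K has 7 vertices, 18 edges, 12 triangles.
rank ∂_0 = 0, rank ∂_1 = 6 ⇒ b_0 = 7 − 0 − 6 = 1; all invariant factors of ∂_1 are 1 so no torsion. So H_0 = Z.

H_0 ≅ Z.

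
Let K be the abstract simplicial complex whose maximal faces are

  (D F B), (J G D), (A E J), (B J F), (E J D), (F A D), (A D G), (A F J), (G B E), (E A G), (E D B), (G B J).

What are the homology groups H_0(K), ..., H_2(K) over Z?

We work with the vertex ordering A < B < D < E < F < G < J. The simplices of K, each written with vertices in increasing order, are:

  0-simplices (7): A, B, D, E, F, G, J
  1-simplices (18): AD, AE, AF, AG, AJ, BD, BE, BF, BG, BJ, DE, DF, DG, DJ, EG, EJ, FJ, GJ
  2-simplices (12): ADF, ADG, AEG, AEJ, AFJ, BDE, BDF, BEG, BFJ, BGJ, DEJ, DGJ

giving chain groups C_0 ≅ Z^7, C_1 ≅ Z^18, C_2 ≅ Z^12.

∂_1: C_1 → C_0 maps an edge to its endpoints' difference, ∂[p,q] = q − p. For instance
  ∂EJ = J − E.
The 7×18 boundary matrix has rank 6 and Smith normal form diag(1,1,1,1,1,1).

∂_2: C_2 → C_1 maps a triangle to the signed sum of its edges. For instance
  ∂BGJ = GJ − BJ + BG,
  ∂DEJ = EJ − DJ + DE.
This gives a 18×12 integer matrix of rank 12; reducing to Smith normal form yields diagonal entries (1,1,1,1,1,1,1,1,1,1,1,2).

Now H_k = ker ∂_k / im ∂_{k+1}, so:

  H_0: rank C_0 − rank ∂_1 = 7 − 6 = 1, and the invariant factors of ∂_1 are all 1, so H_0 ≅ Z.
  H_1: rank ker ∂_1 − rank ∂_2 = (18 − 6) − 12 = 0, and ∂_2 has invariant factor 2 > 1, so H_1 ≅ Z/2.
  H_2: rank ker ∂_2 − rank ∂_3 = (12 − 12) − 0 = 0, and there is no ∂_3, so H_2 ≅ 0.

(K is a triangulation of the real projective plane RP^2.)

H_0 = Z,  H_1 = Z/2,  H_2 = 0.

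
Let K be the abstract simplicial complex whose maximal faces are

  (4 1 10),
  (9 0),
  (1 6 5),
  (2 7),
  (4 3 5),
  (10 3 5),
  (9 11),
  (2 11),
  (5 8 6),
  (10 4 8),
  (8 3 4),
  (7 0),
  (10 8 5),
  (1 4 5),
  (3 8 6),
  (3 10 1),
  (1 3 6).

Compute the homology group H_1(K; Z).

We work with the vertex ordering 0 < 1 < 2 < 3 < 4 < 5 < 6 < 7 < 8 < 9 < 10 < 11. The simplices of K, each written with vertices in increasing order, are:

  0-simplices (12): [0], [1], [2], [3], [4], [5], [6], [7], [8], [9], [10], [11]
  1-simplices (23): (23 of them)
  2-simplices (12): [1,3,6], [1,3,10], [1,4,5], [1,4,10], [1,5,6], [3,4,5], [3,4,8], [3,5,10], [3,6,8], [4,8,10], [5,6,8], [5,8,10]

Hence C_0 ≅ Z^12, C_1 ≅ Z^23, C_2 ≅ Z^12.

∂_1: C_1 → C_0 is given by ∂[p,q] = [q] − [p].
This gives a 12×23 integer matrix of rank 10; reducing to Smith normal form yields diagonal entries (1,1,1,1,1,1,1,1,1,1).

∂_2: C_2 → C_1 maps a triangle to the signed sum of its edges. For instance
  ∂[3,6,8] = [6,8] − [3,8] + [3,6],
  ∂[3,5,10] = [5,10] − [3,10] + [3,5].
The resulting 23×12 matrix has rank 12, and its Smith normal form has invariant factors (1,1,1,1,1,1,1,1,1,1,1,2).

Now H_k = ker ∂_k / im ∂_{k+1}, so:

  H_1: rank ker ∂_1 − rank ∂_2 = (23 − 10) − 12 = 1, and ∂_2 has invariant factor 2 > 1, so H_1 = Z × Z/2.

(K is a triangulation of the disjoint union of the circle S^1 and the real projective plane RP^2.)

H_1 ≅ Z × Z/2.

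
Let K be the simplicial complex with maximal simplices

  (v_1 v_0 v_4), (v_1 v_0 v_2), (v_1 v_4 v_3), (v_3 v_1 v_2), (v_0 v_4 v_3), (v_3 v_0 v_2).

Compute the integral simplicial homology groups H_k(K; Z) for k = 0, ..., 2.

H_0 ≅ Z,  H_1 = 0,  H_2 ≅ Z.

Order the vertices as v_0 < v_1 < v_2 < v_3 < v_4. Listing each simplex with vertices in this order, K has dimension 2 with simplices:

  0-simplices (5): [v_0], [v_1], [v_2], [v_3], [v_4]
  1-simplices (9): [v_0,v_1], [v_0,v_2], [v_0,v_3], [v_0,v_4], [v_1,v_2], [v_1,v_3], [v_1,v_4], [v_2,v_3], [v_3,v_4]
  2-simplices (6): [v_0,v_1,v_2], [v_0,v_1,v_4], [v_0,v_2,v_3], [v_0,v_3,v_4], [v_1,v_2,v_3], [v_1,v_3,v_4]

giving chain groups C_0 ≅ Z^5, C_1 ≅ Z^9, C_2 ≅ Z^6.

Boundary ∂_1: C_1 → C_0 is given by ∂[p,q] = [q] − [p].
This gives a 5×9 integer matrix of rank 4; reducing to Smith normal form yields diagonal entries (1,1,1,1).

∂_2: C_2 → C_1 maps a triangle to the signed sum of its edges. For instance
  ∂[v_0,v_1,v_2] = [v_1,v_2] − [v_0,v_2] + [v_0,v_1],
  ∂[v_0,v_1,v_4] = [v_1,v_4] − [v_0,v_4] + [v_0,v_1].
This gives a 9×6 integer matrix of rank 5; reducing to Smith normal form yields diagonal entries (1,1,1,1,1).

From H_k ≅ ker(∂_k) / im(∂_{k+1}) we obtain:

  H_0: rank C_0 − rank ∂_1 = 5 − 4 = 1, and the invariant factors of ∂_1 are all 1, so H_0 = Z.
  H_1: rank ker ∂_1 − rank ∂_2 = (9 − 4) − 5 = 0, and the invariant factors of ∂_2 are all 1, so H_1 = 0.
  H_2: rank ker ∂_2 − rank ∂_3 = (6 − 5) − 0 = 1, and there is no ∂_3, so H_2 = Z.

As a check, the Euler characteristic is 5 − 9 + 6 = 2, which agrees with 1 − 0 + 1 = 2.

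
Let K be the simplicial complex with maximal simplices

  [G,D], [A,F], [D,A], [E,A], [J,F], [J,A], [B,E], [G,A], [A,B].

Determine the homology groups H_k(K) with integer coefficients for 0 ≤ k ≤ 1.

We work with the vertex ordering A < B < D < E < F < G < J. The simplices of K, each written with vertices in increasing order, are:

  0-simplices (7): A, B, D, E, F, G, J
  1-simplices (9): AB, AD, AE, AF, AG, AJ, BE, DG, FJ

Hence C_0 ≅ Z^7, C_1 ≅ Z^9.

∂_1: C_1 → C_0 maps an edge to its endpoints' difference, ∂[p,q] = q − p. For instance
  ∂DG = G − D.
The resulting 7×9 matrix has rank 6, and its Smith normal form has invariant factors (1,1,1,1,1,1).

Reading off H_k = ker ∂_k / im ∂_{k+1}:

  H_0: rank C_0 − rank ∂_1 = 7 − 6 = 1, and the invariant factors of ∂_1 are all 1, so H_0 ≅ Z.
  H_1: rank ker ∂_1 − rank ∂_2 = (9 − 6) − 0 = 3, and there is no ∂_2, so H_1 ≅ Z^3.

H_0 = Z,  H_1 = Z^3.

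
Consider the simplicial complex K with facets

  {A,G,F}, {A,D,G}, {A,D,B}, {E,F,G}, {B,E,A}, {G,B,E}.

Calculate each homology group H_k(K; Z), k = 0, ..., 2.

Take the total order A < B < D < E < F < G on the vertex set. Then K (dimension 2) consists of the simplices:

  0-simplices (6): A, B, D, E, F, G
  1-simplices (12): AB, AD, AE, AF, AG, BD, BE, BG, DG, EF, EG, FG
  2-simplices (6): ABD, ABE, ADG, AFG, BEG, EFG

so the chain groups are C_0 ≅ Z^6, C_1 ≅ Z^12, C_2 ≅ Z^6.

The boundary map ∂_1: C_1 → C_0 is given by ∂[p,q] = [q] − [p].
The resulting 6×12 matrix has rank 5, and its Smith normal form has invariant factors (1,1,1,1,1).

Boundary ∂_2: C_2 → C_1 maps a triangle to the signed sum of its edges. For instance
  ∂EFG = FG − EG + EF,
  ∂ABD = BD − AD + AB.
This gives a 12×6 integer matrix of rank 6; reducing to Smith normal form yields diagonal entries (1,1,1,1,1,1).

Reading off H_k = ker ∂_k / im ∂_{k+1}:

  H_0: rank C_0 − rank ∂_1 = 6 − 5 = 1, and the invariant factors of ∂_1 are all 1, so H_0 = Z.
  H_1: rank ker ∂_1 − rank ∂_2 = (12 − 5) − 6 = 1, and the invariant factors of ∂_2 are all 1, so H_1 = Z.
  H_2: rank ker ∂_2 − rank ∂_3 = (6 − 6) − 0 = 0, and there is no ∂_3, so H_2 = 0.

As a check, the Euler characteristic is 6 − 12 + 6 = 0, which agrees with 1 − 1 + 0 = 0.

H_0 = Z,  H_1 = Z,  H_2 = 0.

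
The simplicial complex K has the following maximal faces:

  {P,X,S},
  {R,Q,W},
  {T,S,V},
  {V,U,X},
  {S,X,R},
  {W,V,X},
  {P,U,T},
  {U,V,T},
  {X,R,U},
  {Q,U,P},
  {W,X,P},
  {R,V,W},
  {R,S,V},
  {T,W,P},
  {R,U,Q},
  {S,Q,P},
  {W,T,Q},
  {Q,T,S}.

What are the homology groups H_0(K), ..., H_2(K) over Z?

H_0 = Z,  H_1 = Z ⊕ Z_2,  H_2 = 0.

Fix the vertex order P < Q < R < S < T < U < V < W < X and write every simplex with vertices in increasing order. Then dim K = 2 and the simplices of K are:

  0-simplices (9): P, Q, R, S, T, U, V, W, X
  1-simplices (27): PQ, PS, PT, PU, PW, PX, QR, QS, QT, QU, QW, RS, RU, RV, RW, RX, ST, SV, SX, TU, TV, TW, UV, UX, VW, VX, WX
  2-simplices (18): PQS, PQU, PSX, PTU, PTW, PWX, QRU, QRW, QST, QTW, RSV, RSX, RUX, RVW, STV, TUV, UVX, VWX

giving chain groups C_0 ≅ Z^9, C_1 ≅ Z^27, C_2 ≅ Z^18.

The boundary map ∂_1: C_1 → C_0 sends each edge [p,q] (with p < q) to q − p.
As a 9×27 matrix over Z this has rank 8, with invariant factors (1,1,1,1,1,1,1,1).

∂_2: C_2 → C_1 acts by ∂[p,q,r] = [q,r] − [p,r] + [p,q]. For instance
  ∂PSX = SX − PX + PS,
  ∂QTW = TW − QW + QT.
As a 27×18 matrix over Z this has rank 18, with invariant factors (1,1,1,1,1,1,1,1,1,1,1,1,1,1,1,1,1,2).

Computing H_k = (kernel of ∂_k) / (image of ∂_{k+1}):

  H_0: rank C_0 − rank ∂_1 = 9 − 8 = 1, and the invariant factors of ∂_1 are all 1, so H_0 = Z.
  H_1: rank ker ∂_1 − rank ∂_2 = (27 − 8) − 18 = 1, and ∂_2 has invariant factor 2 > 1, so H_1 = Z ⊕ Z_2.
  H_2: rank ker ∂_2 − rank ∂_3 = (18 − 18) − 0 = 0, and there is no ∂_3, so H_2 = 0.

As a check, the Euler characteristic is 9 − 27 + 18 = 0, which agrees with 1 − 1 + 0 = 0.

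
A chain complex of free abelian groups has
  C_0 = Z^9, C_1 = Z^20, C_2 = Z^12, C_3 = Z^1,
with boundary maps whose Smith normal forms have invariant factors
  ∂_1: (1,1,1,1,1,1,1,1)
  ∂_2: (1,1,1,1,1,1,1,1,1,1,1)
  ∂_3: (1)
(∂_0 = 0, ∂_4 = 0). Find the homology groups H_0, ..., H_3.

H_0: b_0 = 9 − 0 − 8 = 1; torsion from ∂_1 factors > 1: none. So H_0 = Z.
H_1: b_1 = 20 − 8 − 11 = 1; torsion from ∂_2 factors > 1: none. So H_1 = Z.
H_2: b_2 = 12 − 11 − 1 = 0; torsion from ∂_3 factors > 1: none. So H_2 = 0.
H_3: b_3 = 1 − 1 − 0 = 0; torsion from ∂_4 factors > 1: none. So H_3 = 0.

H_0 = Z,  H_1 = Z,  H_2 = 0,  H_3 = 0.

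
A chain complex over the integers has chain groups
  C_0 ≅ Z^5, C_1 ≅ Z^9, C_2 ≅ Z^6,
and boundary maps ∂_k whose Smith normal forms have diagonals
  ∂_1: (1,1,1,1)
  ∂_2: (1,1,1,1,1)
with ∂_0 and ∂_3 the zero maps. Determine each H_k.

H_0: b_0 = 5 − 0 − 4 = 1; torsion from ∂_1 factors > 1: none. So H_0 = Z.
H_1: b_1 = 9 − 4 − 5 = 0; torsion from ∂_2 factors > 1: none. So H_1 = 0.
H_2: b_2 = 6 − 5 − 0 = 1; torsion from ∂_3 factors > 1: none. So H_2 = Z.

H_0 = Z,  H_1 = 0,  H_2 = Z.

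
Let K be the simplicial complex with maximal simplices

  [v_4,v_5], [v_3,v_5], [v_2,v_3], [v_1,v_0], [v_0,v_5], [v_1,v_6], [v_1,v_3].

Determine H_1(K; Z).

Fix the vertex order v_0 < v_1 < v_2 < v_3 < v_4 < v_5 < v_6 and write every simplex with vertices in increasing order. Then dim K = 1 and the simplices of K are:

  0-simplices (7): [v_0], [v_1], [v_2], [v_3], [v_4], [v_5], [v_6]
  1-simplices (7): [v_0,v_1], [v_0,v_5], [v_1,v_3], [v_1,v_6], [v_2,v_3], [v_3,v_5], [v_4,v_5]

giving chain groups C_0 ≅ Z^7, C_1 ≅ Z^7.

The boundary map ∂_1: C_1 → C_0 maps an edge to its endpoints' difference, ∂[p,q] = q − p. For instance
  ∂[v_3,v_5] = [v_5] − [v_3].
This gives a 7×7 integer matrix of rank 6; reducing to Smith normal form yields diagonal entries (1,1,1,1,1,1).

Computing H_k = (kernel of ∂_k) / (image of ∂_{k+1}):

  H_1: rank ker ∂_1 − rank ∂_2 = (7 − 6) − 0 = 1, and there is no ∂_2, so H_1 = Z.

H_1 ≅ Z.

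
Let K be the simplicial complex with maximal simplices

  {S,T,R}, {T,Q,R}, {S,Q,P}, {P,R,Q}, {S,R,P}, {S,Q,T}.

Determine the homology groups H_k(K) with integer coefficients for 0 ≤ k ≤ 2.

Take the total order P < Q < R < S < T on the vertex set. Then K (dimension 2) consists of the simplices:

  0-simplices (5): P, Q, R, S, T
  1-simplices (9): PQ, PR, PS, QR, QS, QT, RS, RT, ST
  2-simplices (6): PQR, PQS, PRS, QRT, QST, RST

Hence C_0 ≅ Z^5, C_1 ≅ Z^9, C_2 ≅ Z^6.

The boundary map ∂_1: C_1 → C_0 sends each edge [p,q] (with p < q) to q − p. For instance
  ∂RT = T − R.
The 5×9 boundary matrix has rank 4 and Smith normal form diag(1,1,1,1).

∂_2: C_2 → C_1 sends each 2-simplex [p,q,r] to [q,r] − [p,r] + [p,q]. For instance
  ∂PQS = QS − PS + PQ,
  ∂QST = ST − QT + QS.
This gives a 9×6 integer matrix of rank 5; reducing to Smith normal form yields diagonal entries (1,1,1,1,1).

Now H_k = ker ∂_k / im ∂_{k+1}, so:

  H_0: rank C_0 − rank ∂_1 = 5 − 4 = 1, and the invariant factors of ∂_1 are all 1, so H_0 = Z.
  H_1: rank ker ∂_1 − rank ∂_2 = (9 − 4) − 5 = 0, and the invariant factors of ∂_2 are all 1, so H_1 = 0.
  H_2: rank ker ∂_2 − rank ∂_3 = (6 − 5) − 0 = 1, and there is no ∂_3, so H_2 = Z.

(K is a triangulation of the 2-sphere S^2.)

H_0 = Z,  H_1 = 0,  H_2 = Z.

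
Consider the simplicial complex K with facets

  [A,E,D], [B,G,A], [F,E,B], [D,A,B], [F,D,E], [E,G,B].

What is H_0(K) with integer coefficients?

We work with the vertex ordering A < B < D < E < F < G. The simplices of K, each written with vertices in increasing order, are:

  0-simplices (6): A, B, D, E, F, G
  1-simplices (12): AB, AD, AE, AG, BD, BE, BF, BG, DE, DF, EF, EG
  2-simplices (6): ABD, ABG, ADE, BEF, BEG, DEF

giving chain groups C_0 ≅ Z^6, C_1 ≅ Z^12, C_2 ≅ Z^6.

The boundary map ∂_1: C_1 → C_0 maps an edge to its endpoints' difference, ∂[p,q] = q − p.
This gives a 6×12 integer matrix of rank 5; reducing to Smith normal form yields diagonal entries (1,1,1,1,1).

The boundary map ∂_2: C_2 → C_1 maps a triangle to the signed sum of its edges. For instance
  ∂BEG = EG − BG + BE,
  ∂DEF = EF − DF + DE.
The 12×6 boundary matrix has rank 6 and Smith normal form diag(1,1,1,1,1,1).

Computing H_k = (kernel of ∂_k) / (image of ∂_{k+1}):

  H_0: rank C_0 − rank ∂_1 = 6 − 5 = 1, and the invariant factors of ∂_1 are all 1, so H_0 = Z.

H_0 = Z.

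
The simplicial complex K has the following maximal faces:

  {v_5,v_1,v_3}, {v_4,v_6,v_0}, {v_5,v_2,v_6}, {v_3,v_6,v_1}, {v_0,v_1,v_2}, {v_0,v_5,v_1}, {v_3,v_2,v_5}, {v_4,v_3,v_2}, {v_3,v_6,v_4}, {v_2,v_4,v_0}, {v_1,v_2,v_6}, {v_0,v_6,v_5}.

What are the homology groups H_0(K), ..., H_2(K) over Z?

Fix the vertex order v_0 < v_1 < v_2 < v_3 < v_4 < v_5 < v_6 and write every simplex with vertices in increasing order. Then dim K = 2 and the simplices of K are:

  0-simplices (7): [v_0], [v_1], [v_2], [v_3], [v_4], [v_5], [v_6]
  1-simplices (18): (18 of them)
  2-simplices (12): (12 of them)

giving chain groups C_0 ≅ Z^7, C_1 ≅ Z^18, C_2 ≅ Z^12.

The boundary map ∂_1: C_1 → C_0 maps an edge to its endpoints' difference, ∂[p,q] = q − p. For instance
  ∂[v_2,v_6] = [v_6] − [v_2].
This gives a 7×18 integer matrix of rank 6; reducing to Smith normal form yields diagonal entries (1,1,1,1,1,1).

The boundary map ∂_2: C_2 → C_1 maps a triangle to the signed sum of its edges. For instance
  ∂[v_1,v_3,v_6] = [v_3,v_6] − [v_1,v_6] + [v_1,v_3],
  ∂[v_0,v_2,v_4] = [v_2,v_4] − [v_0,v_4] + [v_0,v_2].
As a 18×12 matrix over Z this has rank 12, with invariant factors (1,1,1,1,1,1,1,1,1,1,1,2).

From H_k ≅ ker(∂_k) / im(∂_{k+1}) we obtain:

  H_0: rank C_0 − rank ∂_1 = 7 − 6 = 1, and the invariant factors of ∂_1 are all 1, so H_0 = Z.
  H_1: rank ker ∂_1 − rank ∂_2 = (18 − 6) − 12 = 0, and ∂_2 has invariant factor 2 > 1, so H_1 = Z/2.
  H_2: rank ker ∂_2 − rank ∂_3 = (12 − 12) − 0 = 0, and there is no ∂_3, so H_2 = 0.

(K is a triangulation of the real projective plane RP^2.)

H_0 ≅ Z,  H_1 ≅ Z/2,  H_2 = 0.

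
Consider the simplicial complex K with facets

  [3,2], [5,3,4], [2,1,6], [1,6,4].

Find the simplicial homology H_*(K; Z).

H_0 = Z,  H_1 = Z,  H_2 = 0.

Fix the vertex order 1 < 2 < 3 < 4 < 5 < 6 and write every simplex with vertices in increasing order. Then dim K = 2 and the simplices of K are:

  0-simplices (6): [1], [2], [3], [4], [5], [6]
  1-simplices (9): [1,2], [1,4], [1,6], [2,3], [2,6], [3,4], [3,5], [4,5], [4,6]
  2-simplices (3): [1,2,6], [1,4,6], [3,4,5]

giving chain groups C_0 ≅ Z^6, C_1 ≅ Z^9, C_2 ≅ Z^3.

Boundary ∂_1: C_1 → C_0 sends each edge [p,q] (with p < q) to q − p. For instance
  ∂[2,6] = [6] − [2].
The resulting 6×9 matrix has rank 5, and its Smith normal form has invariant factors (1,1,1,1,1).

Boundary ∂_2: C_2 → C_1 maps a triangle to the signed sum of its edges. For instance
  ∂[1,2,6] = [2,6] − [1,6] + [1,2],
  ∂[3,4,5] = [4,5] − [3,5] + [3,4].
The 9×3 boundary matrix has rank 3 and Smith normal form diag(1,1,1).

Computing H_k = (kernel of ∂_k) / (image of ∂_{k+1}):

  H_0: rank C_0 − rank ∂_1 = 6 − 5 = 1, and the invariant factors of ∂_1 are all 1, so H_0 = Z.
  H_1: rank ker ∂_1 − rank ∂_2 = (9 − 5) − 3 = 1, and the invariant factors of ∂_2 are all 1, so H_1 = Z.
  H_2: rank ker ∂_2 − rank ∂_3 = (3 − 3) − 0 = 0, and there is no ∂_3, so H_2 = 0.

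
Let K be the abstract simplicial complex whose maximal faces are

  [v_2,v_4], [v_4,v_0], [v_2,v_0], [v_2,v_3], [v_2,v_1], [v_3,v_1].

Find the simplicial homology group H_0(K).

Order the vertices as v_0 < v_1 < v_2 < v_3 < v_4. Listing each simplex with vertices in this order, K has dimension 1 with simplices:

  0-simplices (5): [v_0], [v_1], [v_2], [v_3], [v_4]
  1-simplices (6): [v_0,v_2], [v_0,v_4], [v_1,v_2], [v_1,v_3], [v_2,v_3], [v_2,v_4]

so the chain groups are C_0 ≅ Z^5, C_1 ≅ Z^6.

The boundary map ∂_1: C_1 → C_0 is given by ∂[p,q] = [q] − [p].
This gives a 5×6 integer matrix of rank 4; reducing to Smith normal form yields diagonal entries (1,1,1,1).

Reading off H_k = ker ∂_k / im ∂_{k+1}:

  H_0: rank C_0 − rank ∂_1 = 5 − 4 = 1, and the invariant factors of ∂_1 are all 1, so H_0 = Z.

H_0 ≅ Z.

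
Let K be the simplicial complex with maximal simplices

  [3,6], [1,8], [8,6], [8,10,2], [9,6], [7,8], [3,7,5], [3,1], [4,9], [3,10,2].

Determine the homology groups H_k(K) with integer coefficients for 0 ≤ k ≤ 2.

We work with the vertex ordering 1 < 2 < 3 < 4 < 5 < 6 < 7 < 8 < 9 < 10. The simplices of K, each written with vertices in increasing order, are:

  0-simplices (10): [1], [2], [3], [4], [5], [6], [7], [8], [9], [10]
  1-simplices (15): [1,3], [1,8], [2,3], [2,8], [2,10], [3,5], [3,6], [3,7], [3,10], [4,9], [5,7], [6,8], [6,9], [7,8], [8,10]
  2-simplices (3): [2,3,10], [2,8,10], [3,5,7]

giving chain groups C_0 ≅ Z^10, C_1 ≅ Z^15, C_2 ≅ Z^3.

Boundary ∂_1: C_1 → C_0 is given by ∂[p,q] = [q] − [p]. For instance
  ∂[3,10] = [10] − [3].
The resulting 10×15 matrix has rank 9, and its Smith normal form has invariant factors (1,1,1,1,1,1,1,1,1).

∂_2: C_2 → C_1 acts by ∂[p,q,r] = [q,r] − [p,r] + [p,q]. For instance
  ∂[2,3,10] = [3,10] − [2,10] + [2,3],
  ∂[2,8,10] = [8,10] − [2,10] + [2,8].
This gives a 15×3 integer matrix of rank 3; reducing to Smith normal form yields diagonal entries (1,1,1).

From H_k ≅ ker(∂_k) / im(∂_{k+1}) we obtain:

  H_0: rank C_0 − rank ∂_1 = 10 − 9 = 1, and the invariant factors of ∂_1 are all 1, so H_0 = Z.
  H_1: rank ker ∂_1 − rank ∂_2 = (15 − 9) − 3 = 3, and the invariant factors of ∂_2 are all 1, so H_1 = Z^3.
  H_2: rank ker ∂_2 − rank ∂_3 = (3 − 3) − 0 = 0, and there is no ∂_3, so H_2 = 0.

H_0 = Z,  H_1 = Z^3,  H_2 = 0.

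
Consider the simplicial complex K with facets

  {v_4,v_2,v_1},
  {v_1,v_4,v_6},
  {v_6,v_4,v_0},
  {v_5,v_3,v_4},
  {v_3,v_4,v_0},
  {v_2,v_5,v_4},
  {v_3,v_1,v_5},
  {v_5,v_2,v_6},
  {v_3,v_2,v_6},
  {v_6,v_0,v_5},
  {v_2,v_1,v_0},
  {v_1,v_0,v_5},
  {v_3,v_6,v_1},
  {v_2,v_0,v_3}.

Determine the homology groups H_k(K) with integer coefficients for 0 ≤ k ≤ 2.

Take the total order v_0 < v_1 < v_2 < v_3 < v_4 < v_5 < v_6 on the vertex set. Then K (dimension 2) consists of the simplices:

  0-simplices (7): [v_0], [v_1], [v_2], [v_3], [v_4], [v_5], [v_6]
  1-simplices (21): (21 of them)
  2-simplices (14): (14 of them)

Hence C_0 ≅ Z^7, C_1 ≅ Z^21, C_2 ≅ Z^14.

∂_1: C_1 → C_0 sends each edge [p,q] (with p < q) to q − p.
This gives a 7×21 integer matrix of rank 6; reducing to Smith normal form yields diagonal entries (1,1,1,1,1,1).

Boundary ∂_2: C_2 → C_1 acts by ∂[p,q,r] = [q,r] − [p,r] + [p,q]. For instance
  ∂[v_0,v_2,v_3] = [v_2,v_3] − [v_0,v_3] + [v_0,v_2],
  ∂[v_3,v_4,v_5] = [v_4,v_5] − [v_3,v_5] + [v_3,v_4].
This gives a 21×14 integer matrix of rank 13; reducing to Smith normal form yields diagonal entries (1,1,1,1,1,1,1,1,1,1,1,1,1).

Computing H_k = (kernel of ∂_k) / (image of ∂_{k+1}):

  H_0: rank C_0 − rank ∂_1 = 7 − 6 = 1, and the invariant factors of ∂_1 are all 1, so H_0 ≅ Z.
  H_1: rank ker ∂_1 − rank ∂_2 = (21 − 6) − 13 = 2, and the invariant factors of ∂_2 are all 1, so H_1 ≅ Z^2.
  H_2: rank ker ∂_2 − rank ∂_3 = (14 − 13) − 0 = 1, and there is no ∂_3, so H_2 ≅ Z.

As a check, the Euler characteristic is 7 − 21 + 14 = 0, which agrees with 1 − 2 + 1 = 0.

H_0 ≅ Z,  H_1 ≅ Z^2,  H_2 ≅ Z.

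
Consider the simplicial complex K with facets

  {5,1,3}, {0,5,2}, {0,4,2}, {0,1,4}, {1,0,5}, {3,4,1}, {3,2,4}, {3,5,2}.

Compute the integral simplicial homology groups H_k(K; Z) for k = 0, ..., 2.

We work with the vertex ordering 0 < 1 < 2 < 3 < 4 < 5. The simplices of K, each written with vertices in increasing order, are:

  0-simplices (6): [0], [1], [2], [3], [4], [5]
  1-simplices (12): [0,1], [0,2], [0,4], [0,5], [1,3], [1,4], [1,5], [2,3], [2,4], [2,5], [3,4], [3,5]
  2-simplices (8): [0,1,4], [0,1,5], [0,2,4], [0,2,5], [1,3,4], [1,3,5], [2,3,4], [2,3,5]

so the chain groups are C_0 ≅ Z^6, C_1 ≅ Z^12, C_2 ≅ Z^8.

Boundary ∂_1: C_1 → C_0 maps an edge to its endpoints' difference, ∂[p,q] = q − p. For instance
  ∂[0,4] = [4] − [0].
As a 6×12 matrix over Z this has rank 5, with invariant factors (1,1,1,1,1).

∂_2: C_2 → C_1 acts by ∂[p,q,r] = [q,r] − [p,r] + [p,q]. For instance
  ∂[1,3,5] = [3,5] − [1,5] + [1,3],
  ∂[1,3,4] = [3,4] − [1,4] + [1,3].
The 12×8 boundary matrix has rank 7 and Smith normal form diag(1,1,1,1,1,1,1).

Computing H_k = (kernel of ∂_k) / (image of ∂_{k+1}):

  H_0: rank C_0 − rank ∂_1 = 6 − 5 = 1, and the invariant factors of ∂_1 are all 1, so H_0 ≅ Z.
  H_1: rank ker ∂_1 − rank ∂_2 = (12 − 5) − 7 = 0, and the invariant factors of ∂_2 are all 1, so H_1 ≅ 0.
  H_2: rank ker ∂_2 − rank ∂_3 = (8 − 7) − 0 = 1, and there is no ∂_3, so H_2 ≅ Z.

As a check, the Euler characteristic is 6 − 12 + 8 = 2, which agrees with 1 − 0 + 1 = 2.

H_0 = Z,  H_1 = 0,  H_2 = Z.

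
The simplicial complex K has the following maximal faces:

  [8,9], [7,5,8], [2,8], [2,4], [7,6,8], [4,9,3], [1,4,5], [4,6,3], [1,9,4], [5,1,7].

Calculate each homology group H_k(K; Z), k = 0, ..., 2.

We work with the vertex ordering 1 < 2 < 3 < 4 < 5 < 6 < 7 < 8 < 9. The simplices of K, each written with vertices in increasing order, are:

  0-simplices (9): [1], [2], [3], [4], [5], [6], [7], [8], [9]
  1-simplices (18): [1,4], [1,5], [1,7], [1,9], [2,4], [2,8], [3,4], [3,6], [3,9], [4,5], [4,6], [4,9], [5,7], [5,8], [6,7], [6,8], [7,8], [8,9]
  2-simplices (7): [1,4,5], [1,4,9], [1,5,7], [3,4,6], [3,4,9], [5,7,8], [6,7,8]

Hence C_0 ≅ Z^9, C_1 ≅ Z^18, C_2 ≅ Z^7.

Boundary ∂_1: C_1 → C_0 sends each edge [p,q] (with p < q) to q − p. For instance
  ∂[1,9] = [9] − [1].
The resulting 9×18 matrix has rank 8, and its Smith normal form has invariant factors (1,1,1,1,1,1,1,1).

The boundary map ∂_2: C_2 → C_1 maps a triangle to the signed sum of its edges. For instance
  ∂[6,7,8] = [7,8] − [6,8] + [6,7],
  ∂[3,4,9] = [4,9] − [3,9] + [3,4].
As a 18×7 matrix over Z this has rank 7, with invariant factors (1,1,1,1,1,1,1).

Reading off H_k = ker ∂_k / im ∂_{k+1}:

  H_0: rank C_0 − rank ∂_1 = 9 − 8 = 1, and the invariant factors of ∂_1 are all 1, so H_0 = Z.
  H_1: rank ker ∂_1 − rank ∂_2 = (18 − 8) − 7 = 3, and the invariant factors of ∂_2 are all 1, so H_1 = Z^3.
  H_2: rank ker ∂_2 − rank ∂_3 = (7 − 7) − 0 = 0, and there is no ∂_3, so H_2 = 0.

As a check, the Euler characteristic is 9 − 18 + 7 = -2, which agrees with 1 − 3 + 0 = -2.

H_0 = Z,  H_1 = Z^3,  H_2 = 0.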